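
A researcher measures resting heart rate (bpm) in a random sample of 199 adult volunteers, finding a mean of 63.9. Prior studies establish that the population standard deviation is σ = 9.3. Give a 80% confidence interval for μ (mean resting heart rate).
(63.05, 64.75)

z-interval (σ known):
z* = 1.282 for 80% confidence

Margin of error = z* · σ/√n = 1.282 · 9.3/√199 = 0.85

CI: (63.9 - 0.85, 63.9 + 0.85) = (63.05, 64.75)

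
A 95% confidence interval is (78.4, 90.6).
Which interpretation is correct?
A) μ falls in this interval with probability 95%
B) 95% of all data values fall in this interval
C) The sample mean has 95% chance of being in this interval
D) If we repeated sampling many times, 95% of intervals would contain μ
D

A) Wrong — μ is fixed; the randomness lives in the interval, not in μ.
B) Wrong — a CI is about the parameter μ, not individual data values.
C) Wrong — x̄ is observed and sits in the interval by construction.
D) Correct — this is the frequentist long-run coverage interpretation.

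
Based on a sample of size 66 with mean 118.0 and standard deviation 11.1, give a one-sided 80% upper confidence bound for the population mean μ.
μ ≤ 119.16

Upper bound (one-sided):
t* = 0.847 (one-sided for 80%)
Upper bound = x̄ + t* · s/√n = 118.0 + 0.847 · 11.1/√66 = 119.16

We are 80% confident that μ ≤ 119.16.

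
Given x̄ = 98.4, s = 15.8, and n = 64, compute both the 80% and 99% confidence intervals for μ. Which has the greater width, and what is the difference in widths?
99% CI is wider by 5.37

df = 63
80% CI: t* = 1.295, (95.84, 100.96), width = 2 · t* · s/√n = 5.12
99% CI: t* = 2.656, (93.15, 103.65), width = 2 · t* · s/√n = 10.49

The 99% CI is wider by 10.49 - 5.12 = 5.37.
Higher confidence requires a wider interval.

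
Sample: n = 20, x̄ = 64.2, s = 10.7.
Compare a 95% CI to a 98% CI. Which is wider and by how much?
98% CI is wider by 2.13

df = 19
95% CI: t* = 2.093, (59.19, 69.21), width = 2 · t* · s/√n = 10.02
98% CI: t* = 2.539, (58.13, 70.27), width = 2 · t* · s/√n = 12.15

The 98% CI is wider by 12.15 - 10.02 = 2.13.
Higher confidence requires a wider interval.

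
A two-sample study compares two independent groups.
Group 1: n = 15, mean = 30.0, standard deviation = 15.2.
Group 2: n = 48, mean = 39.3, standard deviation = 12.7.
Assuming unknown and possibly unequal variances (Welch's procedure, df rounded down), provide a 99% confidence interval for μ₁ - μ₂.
(-21.62, 3.02)

Difference: x̄₁ - x̄₂ = -9.30
SE = √(s₁²/n₁ + s₂²/n₂) = √(15.2²/15 + 12.7²/48) = 4.3316
df = 20.48 → 20 (Welch–Satterthwaite, rounded down)
t* = 2.845

CI: -9.30 ± 2.845 · 4.3316 = -9.30 ± 12.32 = (-21.62, 3.02)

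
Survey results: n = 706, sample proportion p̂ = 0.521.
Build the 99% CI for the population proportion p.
(0.473, 0.569)

Proportion CI:
SE = √(p̂(1-p̂)/n) = √(0.521 · 0.479 / 706) = 0.01880

z* = 2.576
Margin = z* · SE = 2.576 · 0.01880 = 0.0484

CI: 0.521 ± 0.0484 = (0.473, 0.569)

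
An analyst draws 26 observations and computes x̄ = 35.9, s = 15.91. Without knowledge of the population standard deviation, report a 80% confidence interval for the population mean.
(31.79, 40.01)

t-interval (σ unknown):
df = n - 1 = 25
t* = 1.316 for 80% confidence

Margin of error = t* · s/√n = 1.316 · 15.91/√26 = 4.11

CI: (31.79, 40.01)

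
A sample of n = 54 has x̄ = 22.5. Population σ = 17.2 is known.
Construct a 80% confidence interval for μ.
(19.50, 25.50)

z-interval (σ known):
z* = 1.282 for 80% confidence

Margin of error = z* · σ/√n = 1.282 · 17.2/√54 = 3.00

CI: (22.5 - 3.00, 22.5 + 3.00) = (19.50, 25.50)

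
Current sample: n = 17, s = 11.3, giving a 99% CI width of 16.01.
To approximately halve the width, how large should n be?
n ≈ 68

CI width ∝ 1/√n
To reduce width by factor 2, need √n to grow by 2 → need 2² = 4 times as many samples.

Current: n = 17, width = 16.01
New: n = 68, width ≈ 7.27

Width reduced by factor of 16.01/7.27 = 2.20.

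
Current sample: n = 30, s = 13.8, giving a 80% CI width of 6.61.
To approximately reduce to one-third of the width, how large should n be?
n ≈ 270

CI width ∝ 1/√n
To reduce width by factor 3, need √n to grow by 3 → need 3² = 9 times as many samples.

Current: n = 30, width = 6.61
New: n = 270, width ≈ 2.16

Width reduced by factor of 6.61/2.16 = 3.06.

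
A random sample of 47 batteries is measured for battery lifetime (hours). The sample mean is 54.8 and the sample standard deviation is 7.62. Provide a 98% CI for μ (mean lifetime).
(52.12, 57.48)

t-interval (σ unknown):
df = n - 1 = 46
t* = 2.410 for 98% confidence

Margin of error = t* · s/√n = 2.410 · 7.62/√47 = 2.68

CI: (52.12, 57.48)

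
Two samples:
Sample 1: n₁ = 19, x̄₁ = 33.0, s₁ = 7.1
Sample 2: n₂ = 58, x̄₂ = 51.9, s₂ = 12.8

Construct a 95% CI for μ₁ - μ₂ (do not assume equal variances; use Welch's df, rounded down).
(-23.59, -14.21)

Difference: x̄₁ - x̄₂ = -18.90
SE = √(s₁²/n₁ + s₂²/n₂) = √(7.1²/19 + 12.8²/58) = 2.3405
df = 56.51 → 56 (Welch–Satterthwaite, rounded down)
t* = 2.003

CI: -18.90 ± 2.003 · 2.3405 = -18.90 ± 4.69 = (-23.59, -14.21)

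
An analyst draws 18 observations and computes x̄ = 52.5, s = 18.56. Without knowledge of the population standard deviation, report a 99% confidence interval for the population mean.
(39.82, 65.18)

t-interval (σ unknown):
df = n - 1 = 17
t* = 2.898 for 99% confidence

Margin of error = t* · s/√n = 2.898 · 18.56/√18 = 12.68

CI: (39.82, 65.18)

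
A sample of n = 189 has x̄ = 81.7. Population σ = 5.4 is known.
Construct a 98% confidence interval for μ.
(80.79, 82.61)

z-interval (σ known):
z* = 2.326 for 98% confidence

Margin of error = z* · σ/√n = 2.326 · 5.4/√189 = 0.91

CI: (81.7 - 0.91, 81.7 + 0.91) = (80.79, 82.61)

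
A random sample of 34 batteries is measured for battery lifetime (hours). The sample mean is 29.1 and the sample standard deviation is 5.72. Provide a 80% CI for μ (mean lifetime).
(27.82, 30.38)

t-interval (σ unknown):
df = n - 1 = 33
t* = 1.308 for 80% confidence

Margin of error = t* · s/√n = 1.308 · 5.72/√34 = 1.28

CI: (27.82, 30.38)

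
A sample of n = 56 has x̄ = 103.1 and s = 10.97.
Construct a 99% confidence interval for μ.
(99.19, 107.01)

t-interval (σ unknown):
df = n - 1 = 55
t* = 2.668 for 99% confidence

Margin of error = t* · s/√n = 2.668 · 10.97/√56 = 3.91

CI: (99.19, 107.01)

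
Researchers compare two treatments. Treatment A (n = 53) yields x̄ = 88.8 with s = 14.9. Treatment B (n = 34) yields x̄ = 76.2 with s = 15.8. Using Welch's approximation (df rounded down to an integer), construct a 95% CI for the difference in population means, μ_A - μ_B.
(5.82, 19.38)

Difference: x̄₁ - x̄₂ = 12.60
SE = √(s₁²/n₁ + s₂²/n₂) = √(14.9²/53 + 15.8²/34) = 3.3958
df = 67.46 → 67 (Welch–Satterthwaite, rounded down)
t* = 1.996

CI: 12.60 ± 1.996 · 3.3958 = 12.60 ± 6.78 = (5.82, 19.38)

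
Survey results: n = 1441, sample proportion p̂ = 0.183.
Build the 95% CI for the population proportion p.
(0.163, 0.203)

Proportion CI:
SE = √(p̂(1-p̂)/n) = √(0.183 · 0.817 / 1441) = 0.01019

z* = 1.960
Margin = z* · SE = 1.960 · 0.01019 = 0.0200

CI: 0.183 ± 0.0200 = (0.163, 0.203)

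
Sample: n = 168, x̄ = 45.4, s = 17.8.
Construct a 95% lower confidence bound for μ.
μ ≥ 43.13

Lower bound (one-sided):
t* = 1.654 (one-sided for 95%)
Lower bound = x̄ - t* · s/√n = 45.4 - 1.654 · 17.8/√168 = 43.13

We are 95% confident that μ ≥ 43.13.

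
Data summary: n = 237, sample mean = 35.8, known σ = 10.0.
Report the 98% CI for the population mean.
(34.29, 37.31)

z-interval (σ known):
z* = 2.326 for 98% confidence

Margin of error = z* · σ/√n = 2.326 · 10.0/√237 = 1.51

CI: (35.8 - 1.51, 35.8 + 1.51) = (34.29, 37.31)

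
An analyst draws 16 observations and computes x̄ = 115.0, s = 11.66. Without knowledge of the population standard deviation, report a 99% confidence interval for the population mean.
(106.41, 123.59)

t-interval (σ unknown):
df = n - 1 = 15
t* = 2.947 for 99% confidence

Margin of error = t* · s/√n = 2.947 · 11.66/√16 = 8.59

CI: (106.41, 123.59)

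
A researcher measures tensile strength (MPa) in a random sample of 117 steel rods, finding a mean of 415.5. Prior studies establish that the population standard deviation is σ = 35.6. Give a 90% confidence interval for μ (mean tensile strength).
(410.09, 420.91)

z-interval (σ known):
z* = 1.645 for 90% confidence

Margin of error = z* · σ/√n = 1.645 · 35.6/√117 = 5.41

CI: (415.5 - 5.41, 415.5 + 5.41) = (410.09, 420.91)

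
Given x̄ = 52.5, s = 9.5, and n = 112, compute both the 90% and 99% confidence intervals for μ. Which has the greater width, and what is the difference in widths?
99% CI is wider by 1.73

df = 111
90% CI: t* = 1.659, (51.01, 53.99), width = 2 · t* · s/√n = 2.98
99% CI: t* = 2.621, (50.15, 54.85), width = 2 · t* · s/√n = 4.71

The 99% CI is wider by 4.71 - 2.98 = 1.73.
Higher confidence requires a wider interval.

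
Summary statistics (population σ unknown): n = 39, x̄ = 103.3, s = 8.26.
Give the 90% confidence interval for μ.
(101.07, 105.53)

t-interval (σ unknown):
df = n - 1 = 38
t* = 1.686 for 90% confidence

Margin of error = t* · s/√n = 1.686 · 8.26/√39 = 2.23

CI: (101.07, 105.53)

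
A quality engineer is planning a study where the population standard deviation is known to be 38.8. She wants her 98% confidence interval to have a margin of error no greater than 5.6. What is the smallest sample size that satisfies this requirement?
n ≥ 260

For margin E ≤ 5.6:
n ≥ (z* · σ / E)²
n ≥ (2.326 · 38.8 / 5.6)²
n ≥ 259.72

Minimum n = 260 (rounding up)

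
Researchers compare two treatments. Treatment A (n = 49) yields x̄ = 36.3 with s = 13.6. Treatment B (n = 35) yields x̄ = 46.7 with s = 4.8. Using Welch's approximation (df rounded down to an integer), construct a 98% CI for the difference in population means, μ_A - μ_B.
(-15.43, -5.37)

Difference: x̄₁ - x̄₂ = -10.40
SE = √(s₁²/n₁ + s₂²/n₂) = √(13.6²/49 + 4.8²/35) = 2.1055
df = 63.48 → 63 (Welch–Satterthwaite, rounded down)
t* = 2.387

CI: -10.40 ± 2.387 · 2.1055 = -10.40 ± 5.03 = (-15.43, -5.37)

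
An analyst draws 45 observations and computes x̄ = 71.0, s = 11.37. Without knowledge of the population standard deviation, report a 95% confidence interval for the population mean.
(67.58, 74.42)

t-interval (σ unknown):
df = n - 1 = 44
t* = 2.015 for 95% confidence

Margin of error = t* · s/√n = 2.015 · 11.37/√45 = 3.42

CI: (67.58, 74.42)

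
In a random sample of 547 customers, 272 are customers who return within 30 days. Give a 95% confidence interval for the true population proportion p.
(0.455, 0.539)

Proportion CI:
p̂ = 272/547 = 0.49726
SE = √(p̂(1-p̂)/n) = √(0.49726 · 0.50274 / 547) = 0.02138

z* = 1.960
Margin = z* · SE = 1.960 · 0.02138 = 0.0419

CI: 0.49726 ± 0.0419 = (0.455, 0.539)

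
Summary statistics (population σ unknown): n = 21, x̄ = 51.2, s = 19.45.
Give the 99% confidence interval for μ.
(39.12, 63.28)

t-interval (σ unknown):
df = n - 1 = 20
t* = 2.845 for 99% confidence

Margin of error = t* · s/√n = 2.845 · 19.45/√21 = 12.08

CI: (39.12, 63.28)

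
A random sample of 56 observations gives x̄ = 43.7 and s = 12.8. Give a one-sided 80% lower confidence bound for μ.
μ ≥ 42.25

Lower bound (one-sided):
t* = 0.848 (one-sided for 80%)
Lower bound = x̄ - t* · s/√n = 43.7 - 0.848 · 12.8/√56 = 42.25

We are 80% confident that μ ≥ 42.25.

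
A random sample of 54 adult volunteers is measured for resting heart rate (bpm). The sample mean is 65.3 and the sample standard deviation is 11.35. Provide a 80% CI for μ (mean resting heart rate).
(63.30, 67.30)

t-interval (σ unknown):
df = n - 1 = 53
t* = 1.298 for 80% confidence

Margin of error = t* · s/√n = 1.298 · 11.35/√54 = 2.00

CI: (63.30, 67.30)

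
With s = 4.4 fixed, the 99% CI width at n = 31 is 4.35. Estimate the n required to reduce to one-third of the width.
n ≈ 279

CI width ∝ 1/√n
To reduce width by factor 3, need √n to grow by 3 → need 3² = 9 times as many samples.

Current: n = 31, width = 4.35
New: n = 279, width ≈ 1.37

Width reduced by factor of 4.35/1.37 = 3.18.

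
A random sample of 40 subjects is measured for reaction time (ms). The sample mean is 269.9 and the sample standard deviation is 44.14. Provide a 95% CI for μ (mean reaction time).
(255.78, 284.02)

t-interval (σ unknown):
df = n - 1 = 39
t* = 2.023 for 95% confidence

Margin of error = t* · s/√n = 2.023 · 44.14/√40 = 14.12

CI: (255.78, 284.02)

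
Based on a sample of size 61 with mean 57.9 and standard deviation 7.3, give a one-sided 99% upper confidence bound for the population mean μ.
μ ≤ 60.13

Upper bound (one-sided):
t* = 2.390 (one-sided for 99%)
Upper bound = x̄ + t* · s/√n = 57.9 + 2.390 · 7.3/√61 = 60.13

We are 99% confident that μ ≤ 60.13.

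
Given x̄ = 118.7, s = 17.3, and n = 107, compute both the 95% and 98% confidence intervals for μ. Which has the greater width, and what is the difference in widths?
98% CI is wider by 1.27

df = 106
95% CI: t* = 1.983, (115.38, 122.02), width = 2 · t* · s/√n = 6.63
98% CI: t* = 2.362, (114.75, 122.65), width = 2 · t* · s/√n = 7.90

The 98% CI is wider by 7.90 - 6.63 = 1.27.
Higher confidence requires a wider interval.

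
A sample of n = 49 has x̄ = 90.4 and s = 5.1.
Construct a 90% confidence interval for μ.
(89.18, 91.62)

t-interval (σ unknown):
df = n - 1 = 48
t* = 1.677 for 90% confidence

Margin of error = t* · s/√n = 1.677 · 5.1/√49 = 1.22

CI: (89.18, 91.62)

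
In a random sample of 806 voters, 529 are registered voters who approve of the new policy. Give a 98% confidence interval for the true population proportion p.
(0.617, 0.695)

Proportion CI:
p̂ = 529/806 = 0.65633
SE = √(p̂(1-p̂)/n) = √(0.65633 · 0.34367 / 806) = 0.01673

z* = 2.326
Margin = z* · SE = 2.326 · 0.01673 = 0.0389

CI: 0.65633 ± 0.0389 = (0.617, 0.695)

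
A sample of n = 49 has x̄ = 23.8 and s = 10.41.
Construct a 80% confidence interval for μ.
(21.87, 25.73)

t-interval (σ unknown):
df = n - 1 = 48
t* = 1.299 for 80% confidence

Margin of error = t* · s/√n = 1.299 · 10.41/√49 = 1.93

CI: (21.87, 25.73)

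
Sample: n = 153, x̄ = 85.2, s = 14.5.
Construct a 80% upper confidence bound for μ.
μ ≤ 86.19

Upper bound (one-sided):
t* = 0.844 (one-sided for 80%)
Upper bound = x̄ + t* · s/√n = 85.2 + 0.844 · 14.5/√153 = 86.19

We are 80% confident that μ ≤ 86.19.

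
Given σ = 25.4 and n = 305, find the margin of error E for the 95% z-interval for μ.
Margin of error = 2.85

Margin of error = z* · σ/√n
= 1.960 · 25.4/√305
= 1.960 · 25.4/17.4642
= 2.85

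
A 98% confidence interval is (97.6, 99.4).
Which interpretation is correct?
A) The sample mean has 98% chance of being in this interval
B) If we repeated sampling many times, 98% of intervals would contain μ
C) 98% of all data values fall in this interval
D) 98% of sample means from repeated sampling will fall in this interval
B

A) Wrong — x̄ is observed and sits in the interval by construction.
B) Correct — this is the frequentist long-run coverage interpretation.
C) Wrong — a CI is about the parameter μ, not individual data values.
D) Wrong — coverage applies to intervals containing μ, not to future x̄ values.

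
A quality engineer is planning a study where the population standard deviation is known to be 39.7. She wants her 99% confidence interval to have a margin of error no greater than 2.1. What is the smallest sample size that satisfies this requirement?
n ≥ 2372

For margin E ≤ 2.1:
n ≥ (z* · σ / E)²
n ≥ (2.576 · 39.7 / 2.1)²
n ≥ 2371.56

Minimum n = 2372 (rounding up)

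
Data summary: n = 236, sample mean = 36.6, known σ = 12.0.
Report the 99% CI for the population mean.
(34.59, 38.61)

z-interval (σ known):
z* = 2.576 for 99% confidence

Margin of error = z* · σ/√n = 2.576 · 12.0/√236 = 2.01

CI: (36.6 - 2.01, 36.6 + 2.01) = (34.59, 38.61)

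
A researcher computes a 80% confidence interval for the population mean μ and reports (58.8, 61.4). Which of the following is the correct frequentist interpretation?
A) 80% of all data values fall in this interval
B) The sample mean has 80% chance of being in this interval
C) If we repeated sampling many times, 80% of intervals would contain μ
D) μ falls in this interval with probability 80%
C

A) Wrong — a CI is about the parameter μ, not individual data values.
B) Wrong — x̄ is observed and sits in the interval by construction.
C) Correct — this is the frequentist long-run coverage interpretation.
D) Wrong — μ is fixed; the randomness lives in the interval, not in μ.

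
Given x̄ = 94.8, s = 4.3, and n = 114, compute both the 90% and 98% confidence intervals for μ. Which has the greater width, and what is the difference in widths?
98% CI is wider by 0.56

df = 113
90% CI: t* = 1.658, (94.13, 95.47), width = 2 · t* · s/√n = 1.34
98% CI: t* = 2.360, (93.85, 95.75), width = 2 · t* · s/√n = 1.90

The 98% CI is wider by 1.90 - 1.34 = 0.56.
Higher confidence requires a wider interval.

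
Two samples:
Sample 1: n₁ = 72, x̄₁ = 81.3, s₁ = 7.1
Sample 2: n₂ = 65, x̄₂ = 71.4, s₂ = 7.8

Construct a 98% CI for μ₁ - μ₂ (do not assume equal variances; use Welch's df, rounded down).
(6.89, 12.91)

Difference: x̄₁ - x̄₂ = 9.90
SE = √(s₁²/n₁ + s₂²/n₂) = √(7.1²/72 + 7.8²/65) = 1.2791
df = 129.99 → 129 (Welch–Satterthwaite, rounded down)
t* = 2.356

CI: 9.90 ± 2.356 · 1.2791 = 9.90 ± 3.01 = (6.89, 12.91)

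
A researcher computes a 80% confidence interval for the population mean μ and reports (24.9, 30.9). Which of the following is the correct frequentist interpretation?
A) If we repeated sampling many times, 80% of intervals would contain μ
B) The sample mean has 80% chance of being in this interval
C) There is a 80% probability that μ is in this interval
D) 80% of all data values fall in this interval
A

A) Correct — this is the frequentist long-run coverage interpretation.
B) Wrong — x̄ is observed and sits in the interval by construction.
C) Wrong — μ is fixed; the randomness lives in the interval, not in μ.
D) Wrong — a CI is about the parameter μ, not individual data values.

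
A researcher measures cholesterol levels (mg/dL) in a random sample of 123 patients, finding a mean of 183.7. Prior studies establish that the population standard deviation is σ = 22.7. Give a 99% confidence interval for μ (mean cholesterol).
(178.43, 188.97)

z-interval (σ known):
z* = 2.576 for 99% confidence

Margin of error = z* · σ/√n = 2.576 · 22.7/√123 = 5.27

CI: (183.7 - 5.27, 183.7 + 5.27) = (178.43, 188.97)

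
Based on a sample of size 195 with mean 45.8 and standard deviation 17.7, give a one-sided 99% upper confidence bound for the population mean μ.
μ ≤ 48.77

Upper bound (one-sided):
t* = 2.346 (one-sided for 99%)
Upper bound = x̄ + t* · s/√n = 45.8 + 2.346 · 17.7/√195 = 48.77

We are 99% confident that μ ≤ 48.77.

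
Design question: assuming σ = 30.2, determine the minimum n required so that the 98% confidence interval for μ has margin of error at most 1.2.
n ≥ 3427

For margin E ≤ 1.2:
n ≥ (z* · σ / E)²
n ≥ (2.326 · 30.2 / 1.2)²
n ≥ 3426.66

Minimum n = 3427 (rounding up)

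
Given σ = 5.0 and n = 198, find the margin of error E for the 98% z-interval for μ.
Margin of error = 0.83

Margin of error = z* · σ/√n
= 2.326 · 5.0/√198
= 2.326 · 5.0/14.0712
= 0.83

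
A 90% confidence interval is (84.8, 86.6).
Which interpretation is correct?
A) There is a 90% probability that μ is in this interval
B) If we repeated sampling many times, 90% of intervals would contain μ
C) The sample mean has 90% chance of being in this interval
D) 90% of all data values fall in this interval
B

A) Wrong — μ is fixed; the randomness lives in the interval, not in μ.
B) Correct — this is the frequentist long-run coverage interpretation.
C) Wrong — x̄ is observed and sits in the interval by construction.
D) Wrong — a CI is about the parameter μ, not individual data values.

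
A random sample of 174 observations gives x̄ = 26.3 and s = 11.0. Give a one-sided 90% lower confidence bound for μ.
μ ≥ 25.23

Lower bound (one-sided):
t* = 1.286 (one-sided for 90%)
Lower bound = x̄ - t* · s/√n = 26.3 - 1.286 · 11.0/√174 = 25.23

We are 90% confident that μ ≥ 25.23.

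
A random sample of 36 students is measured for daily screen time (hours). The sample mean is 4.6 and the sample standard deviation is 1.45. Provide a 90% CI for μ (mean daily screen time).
(4.19, 5.01)

t-interval (σ unknown):
df = n - 1 = 35
t* = 1.690 for 90% confidence

Margin of error = t* · s/√n = 1.690 · 1.45/√36 = 0.41

CI: (4.19, 5.01)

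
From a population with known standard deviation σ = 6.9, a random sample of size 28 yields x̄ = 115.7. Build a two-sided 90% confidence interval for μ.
(113.55, 117.85)

z-interval (σ known):
z* = 1.645 for 90% confidence

Margin of error = z* · σ/√n = 1.645 · 6.9/√28 = 2.15

CI: (115.7 - 2.15, 115.7 + 2.15) = (113.55, 117.85)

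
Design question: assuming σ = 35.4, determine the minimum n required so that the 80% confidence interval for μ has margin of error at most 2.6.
n ≥ 305

For margin E ≤ 2.6:
n ≥ (z* · σ / E)²
n ≥ (1.282 · 35.4 / 2.6)²
n ≥ 304.67

Minimum n = 305 (rounding up)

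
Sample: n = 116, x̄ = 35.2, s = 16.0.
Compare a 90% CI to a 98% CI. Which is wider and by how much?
98% CI is wider by 2.08

df = 115
90% CI: t* = 1.658, (32.74, 37.66), width = 2 · t* · s/√n = 4.93
98% CI: t* = 2.359, (31.70, 38.70), width = 2 · t* · s/√n = 7.01

The 98% CI is wider by 7.01 - 4.93 = 2.08.
Higher confidence requires a wider interval.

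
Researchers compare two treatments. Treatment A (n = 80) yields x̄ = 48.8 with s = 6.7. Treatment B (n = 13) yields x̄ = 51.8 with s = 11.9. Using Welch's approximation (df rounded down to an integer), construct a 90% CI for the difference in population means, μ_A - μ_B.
(-8.99, 2.99)

Difference: x̄₁ - x̄₂ = -3.00
SE = √(s₁²/n₁ + s₂²/n₂) = √(6.7²/80 + 11.9²/13) = 3.3844
df = 13.26 → 13 (Welch–Satterthwaite, rounded down)
t* = 1.771

CI: -3.00 ± 1.771 · 3.3844 = -3.00 ± 5.99 = (-8.99, 2.99)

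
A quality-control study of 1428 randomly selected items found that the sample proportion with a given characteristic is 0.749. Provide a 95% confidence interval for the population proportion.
(0.727, 0.771)

Proportion CI:
SE = √(p̂(1-p̂)/n) = √(0.749 · 0.251 / 1428) = 0.01147

z* = 1.960
Margin = z* · SE = 1.960 · 0.01147 = 0.0225

CI: 0.749 ± 0.0225 = (0.727, 0.771)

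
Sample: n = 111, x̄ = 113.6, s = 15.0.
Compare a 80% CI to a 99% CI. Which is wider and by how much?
99% CI is wider by 3.79

df = 110
80% CI: t* = 1.289, (111.76, 115.44), width = 2 · t* · s/√n = 3.67
99% CI: t* = 2.621, (109.87, 117.33), width = 2 · t* · s/√n = 7.46

The 99% CI is wider by 7.46 - 3.67 = 3.79.
Higher confidence requires a wider interval.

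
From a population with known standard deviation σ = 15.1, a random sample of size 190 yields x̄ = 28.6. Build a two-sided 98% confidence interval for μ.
(26.05, 31.15)

z-interval (σ known):
z* = 2.326 for 98% confidence

Margin of error = z* · σ/√n = 2.326 · 15.1/√190 = 2.55

CI: (28.6 - 2.55, 28.6 + 2.55) = (26.05, 31.15)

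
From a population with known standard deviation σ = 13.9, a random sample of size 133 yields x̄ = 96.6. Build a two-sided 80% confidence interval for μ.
(95.05, 98.15)

z-interval (σ known):
z* = 1.282 for 80% confidence

Margin of error = z* · σ/√n = 1.282 · 13.9/√133 = 1.55

CI: (96.6 - 1.55, 96.6 + 1.55) = (95.05, 98.15)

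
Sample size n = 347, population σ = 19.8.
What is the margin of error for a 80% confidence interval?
Margin of error = 1.36

Margin of error = z* · σ/√n
= 1.282 · 19.8/√347
= 1.282 · 19.8/18.6279
= 1.36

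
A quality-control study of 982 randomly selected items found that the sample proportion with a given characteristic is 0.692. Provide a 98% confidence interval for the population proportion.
(0.658, 0.726)

Proportion CI:
SE = √(p̂(1-p̂)/n) = √(0.692 · 0.308 / 982) = 0.01473

z* = 2.326
Margin = z* · SE = 2.326 · 0.01473 = 0.0343

CI: 0.692 ± 0.0343 = (0.658, 0.726)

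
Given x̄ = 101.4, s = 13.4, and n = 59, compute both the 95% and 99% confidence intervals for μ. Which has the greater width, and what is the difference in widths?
99% CI is wider by 2.30

df = 58
95% CI: t* = 2.002, (97.91, 104.89), width = 2 · t* · s/√n = 6.99
99% CI: t* = 2.663, (96.75, 106.05), width = 2 · t* · s/√n = 9.29

The 99% CI is wider by 9.29 - 6.99 = 2.30.
Higher confidence requires a wider interval.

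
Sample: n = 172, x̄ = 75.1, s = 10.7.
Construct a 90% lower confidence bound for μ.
μ ≥ 74.05

Lower bound (one-sided):
t* = 1.287 (one-sided for 90%)
Lower bound = x̄ - t* · s/√n = 75.1 - 1.287 · 10.7/√172 = 74.05

We are 90% confident that μ ≥ 74.05.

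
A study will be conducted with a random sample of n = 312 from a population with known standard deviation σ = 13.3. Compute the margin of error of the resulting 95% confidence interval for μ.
Margin of error = 1.48

Margin of error = z* · σ/√n
= 1.960 · 13.3/√312
= 1.960 · 13.3/17.6635
= 1.48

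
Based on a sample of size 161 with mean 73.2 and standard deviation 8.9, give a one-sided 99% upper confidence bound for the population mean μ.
μ ≤ 74.85

Upper bound (one-sided):
t* = 2.350 (one-sided for 99%)
Upper bound = x̄ + t* · s/√n = 73.2 + 2.350 · 8.9/√161 = 74.85

We are 99% confident that μ ≤ 74.85.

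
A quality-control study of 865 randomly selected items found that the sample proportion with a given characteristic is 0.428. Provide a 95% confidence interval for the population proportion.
(0.395, 0.461)

Proportion CI:
SE = √(p̂(1-p̂)/n) = √(0.428 · 0.572 / 865) = 0.01682

z* = 1.960
Margin = z* · SE = 1.960 · 0.01682 = 0.0330

CI: 0.428 ± 0.0330 = (0.395, 0.461)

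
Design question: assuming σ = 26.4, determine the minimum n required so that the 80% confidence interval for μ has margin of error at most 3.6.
n ≥ 89

For margin E ≤ 3.6:
n ≥ (z* · σ / E)²
n ≥ (1.282 · 26.4 / 3.6)²
n ≥ 88.39

Minimum n = 89 (rounding up)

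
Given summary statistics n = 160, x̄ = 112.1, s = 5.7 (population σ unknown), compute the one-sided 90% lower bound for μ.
μ ≥ 111.52

Lower bound (one-sided):
t* = 1.287 (one-sided for 90%)
Lower bound = x̄ - t* · s/√n = 112.1 - 1.287 · 5.7/√160 = 111.52

We are 90% confident that μ ≥ 111.52.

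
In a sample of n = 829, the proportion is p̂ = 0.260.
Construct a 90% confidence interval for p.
(0.235, 0.285)

Proportion CI:
SE = √(p̂(1-p̂)/n) = √(0.260 · 0.740 / 829) = 0.01523

z* = 1.645
Margin = z* · SE = 1.645 · 0.01523 = 0.0251

CI: 0.260 ± 0.0251 = (0.235, 0.285)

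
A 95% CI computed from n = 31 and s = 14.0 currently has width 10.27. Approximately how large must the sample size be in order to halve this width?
n ≈ 124

CI width ∝ 1/√n
To reduce width by factor 2, need √n to grow by 2 → need 2² = 4 times as many samples.

Current: n = 31, width = 10.27
New: n = 124, width ≈ 4.98

Width reduced by factor of 10.27/4.98 = 2.06.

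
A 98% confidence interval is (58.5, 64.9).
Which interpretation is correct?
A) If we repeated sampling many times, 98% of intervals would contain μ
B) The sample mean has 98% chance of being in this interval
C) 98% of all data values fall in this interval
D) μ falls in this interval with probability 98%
A

A) Correct — this is the frequentist long-run coverage interpretation.
B) Wrong — x̄ is observed and sits in the interval by construction.
C) Wrong — a CI is about the parameter μ, not individual data values.
D) Wrong — μ is fixed; the randomness lives in the interval, not in μ.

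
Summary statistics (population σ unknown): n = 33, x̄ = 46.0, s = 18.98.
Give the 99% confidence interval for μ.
(36.95, 55.05)

t-interval (σ unknown):
df = n - 1 = 32
t* = 2.738 for 99% confidence

Margin of error = t* · s/√n = 2.738 · 18.98/√33 = 9.05

CI: (36.95, 55.05)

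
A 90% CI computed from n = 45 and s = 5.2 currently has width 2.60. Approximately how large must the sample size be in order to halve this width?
n ≈ 180

CI width ∝ 1/√n
To reduce width by factor 2, need √n to grow by 2 → need 2² = 4 times as many samples.

Current: n = 45, width = 2.60
New: n = 180, width ≈ 1.28

Width reduced by factor of 2.60/1.28 = 2.03.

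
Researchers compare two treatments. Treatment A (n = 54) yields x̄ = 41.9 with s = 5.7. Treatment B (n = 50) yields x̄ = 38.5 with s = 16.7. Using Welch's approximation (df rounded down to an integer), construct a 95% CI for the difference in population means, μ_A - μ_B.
(-1.57, 8.37)

Difference: x̄₁ - x̄₂ = 3.40
SE = √(s₁²/n₁ + s₂²/n₂) = √(5.7²/54 + 16.7²/50) = 2.4859
df = 59.50 → 59 (Welch–Satterthwaite, rounded down)
t* = 2.001

CI: 3.40 ± 2.001 · 2.4859 = 3.40 ± 4.97 = (-1.57, 8.37)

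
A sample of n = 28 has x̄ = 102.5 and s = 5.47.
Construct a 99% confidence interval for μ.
(99.64, 105.36)

t-interval (σ unknown):
df = n - 1 = 27
t* = 2.771 for 99% confidence

Margin of error = t* · s/√n = 2.771 · 5.47/√28 = 2.86

CI: (99.64, 105.36)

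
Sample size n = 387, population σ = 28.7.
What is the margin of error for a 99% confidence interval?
Margin of error = 3.76

Margin of error = z* · σ/√n
= 2.576 · 28.7/√387
= 2.576 · 28.7/19.6723
= 3.76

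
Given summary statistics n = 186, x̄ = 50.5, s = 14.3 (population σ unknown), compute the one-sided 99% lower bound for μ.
μ ≥ 48.04

Lower bound (one-sided):
t* = 2.347 (one-sided for 99%)
Lower bound = x̄ - t* · s/√n = 50.5 - 2.347 · 14.3/√186 = 48.04

We are 99% confident that μ ≥ 48.04.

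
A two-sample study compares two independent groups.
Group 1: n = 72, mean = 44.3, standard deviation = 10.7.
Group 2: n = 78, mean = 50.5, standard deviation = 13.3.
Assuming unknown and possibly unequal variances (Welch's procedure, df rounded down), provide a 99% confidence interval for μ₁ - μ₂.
(-11.33, -1.07)

Difference: x̄₁ - x̄₂ = -6.20
SE = √(s₁²/n₁ + s₂²/n₂) = √(10.7²/72 + 13.3²/78) = 1.9642
df = 145.34 → 145 (Welch–Satterthwaite, rounded down)
t* = 2.610

CI: -6.20 ± 2.610 · 1.9642 = -6.20 ± 5.13 = (-11.33, -1.07)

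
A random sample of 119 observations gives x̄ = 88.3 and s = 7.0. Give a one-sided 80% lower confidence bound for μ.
μ ≥ 87.76

Lower bound (one-sided):
t* = 0.845 (one-sided for 80%)
Lower bound = x̄ - t* · s/√n = 88.3 - 0.845 · 7.0/√119 = 87.76

We are 80% confident that μ ≥ 87.76.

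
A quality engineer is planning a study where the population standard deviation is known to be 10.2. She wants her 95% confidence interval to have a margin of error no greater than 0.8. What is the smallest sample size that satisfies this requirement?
n ≥ 625

For margin E ≤ 0.8:
n ≥ (z* · σ / E)²
n ≥ (1.960 · 10.2 / 0.8)²
n ≥ 624.50

Minimum n = 625 (rounding up)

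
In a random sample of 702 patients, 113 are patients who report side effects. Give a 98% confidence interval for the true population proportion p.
(0.129, 0.193)

Proportion CI:
p̂ = 113/702 = 0.16097
SE = √(p̂(1-p̂)/n) = √(0.16097 · 0.83903 / 702) = 0.01387

z* = 2.326
Margin = z* · SE = 2.326 · 0.01387 = 0.0323

CI: 0.16097 ± 0.0323 = (0.129, 0.193)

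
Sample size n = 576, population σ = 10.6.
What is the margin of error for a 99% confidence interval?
Margin of error = 1.14

Margin of error = z* · σ/√n
= 2.576 · 10.6/√576
= 2.576 · 10.6/24.0000
= 1.14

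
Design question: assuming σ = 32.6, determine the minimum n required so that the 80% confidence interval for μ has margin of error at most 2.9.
n ≥ 208

For margin E ≤ 2.9:
n ≥ (z* · σ / E)²
n ≥ (1.282 · 32.6 / 2.9)²
n ≥ 207.69

Minimum n = 208 (rounding up)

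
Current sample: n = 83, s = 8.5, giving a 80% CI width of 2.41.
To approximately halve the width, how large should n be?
n ≈ 332

CI width ∝ 1/√n
To reduce width by factor 2, need √n to grow by 2 → need 2² = 4 times as many samples.

Current: n = 83, width = 2.41
New: n = 332, width ≈ 1.20

Width reduced by factor of 2.41/1.20 = 2.01.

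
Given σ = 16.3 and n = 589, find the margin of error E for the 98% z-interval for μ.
Margin of error = 1.56

Margin of error = z* · σ/√n
= 2.326 · 16.3/√589
= 2.326 · 16.3/24.2693
= 1.56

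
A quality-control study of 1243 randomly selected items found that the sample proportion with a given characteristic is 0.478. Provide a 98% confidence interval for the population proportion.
(0.445, 0.511)

Proportion CI:
SE = √(p̂(1-p̂)/n) = √(0.478 · 0.522 / 1243) = 0.01417

z* = 2.326
Margin = z* · SE = 2.326 · 0.01417 = 0.0330

CI: 0.478 ± 0.0330 = (0.445, 0.511)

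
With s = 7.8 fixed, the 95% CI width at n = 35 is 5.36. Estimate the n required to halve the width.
n ≈ 140

CI width ∝ 1/√n
To reduce width by factor 2, need √n to grow by 2 → need 2² = 4 times as many samples.

Current: n = 35, width = 5.36
New: n = 140, width ≈ 2.61

Width reduced by factor of 5.36/2.61 = 2.05.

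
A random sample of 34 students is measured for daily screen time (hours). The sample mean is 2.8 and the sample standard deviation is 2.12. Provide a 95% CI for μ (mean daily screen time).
(2.06, 3.54)

t-interval (σ unknown):
df = n - 1 = 33
t* = 2.035 for 95% confidence

Margin of error = t* · s/√n = 2.035 · 2.12/√34 = 0.74

CI: (2.06, 3.54)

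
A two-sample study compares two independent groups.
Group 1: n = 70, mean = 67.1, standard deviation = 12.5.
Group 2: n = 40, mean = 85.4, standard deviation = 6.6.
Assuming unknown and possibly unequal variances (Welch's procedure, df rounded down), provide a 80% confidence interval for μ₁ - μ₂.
(-20.65, -15.95)

Difference: x̄₁ - x̄₂ = -18.30
SE = √(s₁²/n₁ + s₂²/n₂) = √(12.5²/70 + 6.6²/40) = 1.8224
df = 107.49 → 107 (Welch–Satterthwaite, rounded down)
t* = 1.290

CI: -18.30 ± 1.290 · 1.8224 = -18.30 ± 2.35 = (-20.65, -15.95)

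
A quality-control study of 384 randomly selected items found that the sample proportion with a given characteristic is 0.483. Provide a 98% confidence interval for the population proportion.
(0.424, 0.542)

Proportion CI:
SE = √(p̂(1-p̂)/n) = √(0.483 · 0.517 / 384) = 0.02550

z* = 2.326
Margin = z* · SE = 2.326 · 0.02550 = 0.0593

CI: 0.483 ± 0.0593 = (0.424, 0.542)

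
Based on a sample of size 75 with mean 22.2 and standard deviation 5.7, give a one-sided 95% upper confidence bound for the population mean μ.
μ ≤ 23.30

Upper bound (one-sided):
t* = 1.666 (one-sided for 95%)
Upper bound = x̄ + t* · s/√n = 22.2 + 1.666 · 5.7/√75 = 23.30

We are 95% confident that μ ≤ 23.30.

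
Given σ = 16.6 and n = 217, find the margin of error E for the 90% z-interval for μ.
Margin of error = 1.85

Margin of error = z* · σ/√n
= 1.645 · 16.6/√217
= 1.645 · 16.6/14.7309
= 1.85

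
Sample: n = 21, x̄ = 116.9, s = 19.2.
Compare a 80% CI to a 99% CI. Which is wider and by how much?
99% CI is wider by 12.74

df = 20
80% CI: t* = 1.325, (111.35, 122.45), width = 2 · t* · s/√n = 11.10
99% CI: t* = 2.845, (104.98, 128.82), width = 2 · t* · s/√n = 23.84

The 99% CI is wider by 23.84 - 11.10 = 12.74.
Higher confidence requires a wider interval.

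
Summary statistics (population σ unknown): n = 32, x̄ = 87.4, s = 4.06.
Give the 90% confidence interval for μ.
(86.18, 88.62)

t-interval (σ unknown):
df = n - 1 = 31
t* = 1.696 for 90% confidence

Margin of error = t* · s/√n = 1.696 · 4.06/√32 = 1.22

CI: (86.18, 88.62)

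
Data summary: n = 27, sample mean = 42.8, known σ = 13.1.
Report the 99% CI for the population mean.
(36.31, 49.29)

z-interval (σ known):
z* = 2.576 for 99% confidence

Margin of error = z* · σ/√n = 2.576 · 13.1/√27 = 6.49

CI: (42.8 - 6.49, 42.8 + 6.49) = (36.31, 49.29)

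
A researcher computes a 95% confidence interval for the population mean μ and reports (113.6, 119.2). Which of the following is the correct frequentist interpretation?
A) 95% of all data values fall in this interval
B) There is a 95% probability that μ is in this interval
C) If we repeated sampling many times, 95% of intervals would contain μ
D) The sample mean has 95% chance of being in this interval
C

A) Wrong — a CI is about the parameter μ, not individual data values.
B) Wrong — μ is fixed; the randomness lives in the interval, not in μ.
C) Correct — this is the frequentist long-run coverage interpretation.
D) Wrong — x̄ is observed and sits in the interval by construction.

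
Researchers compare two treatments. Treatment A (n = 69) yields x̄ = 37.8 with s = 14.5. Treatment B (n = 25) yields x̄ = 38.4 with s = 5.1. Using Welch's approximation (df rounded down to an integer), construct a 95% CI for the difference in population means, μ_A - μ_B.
(-4.62, 3.42)

Difference: x̄₁ - x̄₂ = -0.60
SE = √(s₁²/n₁ + s₂²/n₂) = √(14.5²/69 + 5.1²/25) = 2.0218
df = 91.98 → 91 (Welch–Satterthwaite, rounded down)
t* = 1.986

CI: -0.60 ± 1.986 · 2.0218 = -0.60 ± 4.02 = (-4.62, 3.42)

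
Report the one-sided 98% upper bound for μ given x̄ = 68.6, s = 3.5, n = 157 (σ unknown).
μ ≤ 69.18

Upper bound (one-sided):
t* = 2.071 (one-sided for 98%)
Upper bound = x̄ + t* · s/√n = 68.6 + 2.071 · 3.5/√157 = 69.18

We are 98% confident that μ ≤ 69.18.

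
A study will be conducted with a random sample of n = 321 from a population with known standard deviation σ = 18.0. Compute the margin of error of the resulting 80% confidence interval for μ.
Margin of error = 1.29

Margin of error = z* · σ/√n
= 1.282 · 18.0/√321
= 1.282 · 18.0/17.9165
= 1.29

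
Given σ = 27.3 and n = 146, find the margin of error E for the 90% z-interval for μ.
Margin of error = 3.72

Margin of error = z* · σ/√n
= 1.645 · 27.3/√146
= 1.645 · 27.3/12.0830
= 3.72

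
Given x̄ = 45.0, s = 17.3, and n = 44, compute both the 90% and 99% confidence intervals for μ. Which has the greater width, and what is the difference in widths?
99% CI is wider by 5.29

df = 43
90% CI: t* = 1.681, (40.62, 49.38), width = 2 · t* · s/√n = 8.77
99% CI: t* = 2.695, (37.97, 52.03), width = 2 · t* · s/√n = 14.06

The 99% CI is wider by 14.06 - 8.77 = 5.29.
Higher confidence requires a wider interval.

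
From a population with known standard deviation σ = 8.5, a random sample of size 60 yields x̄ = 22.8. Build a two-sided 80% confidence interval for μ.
(21.39, 24.21)

z-interval (σ known):
z* = 1.282 for 80% confidence

Margin of error = z* · σ/√n = 1.282 · 8.5/√60 = 1.41

CI: (22.8 - 1.41, 22.8 + 1.41) = (21.39, 24.21)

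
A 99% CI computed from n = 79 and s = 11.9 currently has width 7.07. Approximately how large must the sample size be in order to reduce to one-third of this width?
n ≈ 711

CI width ∝ 1/√n
To reduce width by factor 3, need √n to grow by 3 → need 3² = 9 times as many samples.

Current: n = 79, width = 7.07
New: n = 711, width ≈ 2.31

Width reduced by factor of 7.07/2.31 = 3.06.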